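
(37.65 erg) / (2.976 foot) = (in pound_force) 9.331e-07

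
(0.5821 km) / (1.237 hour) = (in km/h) 0.4706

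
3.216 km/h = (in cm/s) 89.33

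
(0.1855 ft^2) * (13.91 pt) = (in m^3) 8.457e-05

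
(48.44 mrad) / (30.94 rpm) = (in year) 4.741e-10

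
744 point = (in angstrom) 2.625e+09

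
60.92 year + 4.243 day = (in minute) 3.203e+07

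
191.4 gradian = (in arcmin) 1.034e+04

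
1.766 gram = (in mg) 1766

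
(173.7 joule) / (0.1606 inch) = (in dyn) 4.258e+09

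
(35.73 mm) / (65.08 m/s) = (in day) 6.354e-09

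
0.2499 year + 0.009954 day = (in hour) 2189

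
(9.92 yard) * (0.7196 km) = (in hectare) 0.6527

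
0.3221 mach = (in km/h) 394.8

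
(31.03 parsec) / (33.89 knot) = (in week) 9.081e+10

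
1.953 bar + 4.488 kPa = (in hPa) 1998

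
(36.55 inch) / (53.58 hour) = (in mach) 1.414e-08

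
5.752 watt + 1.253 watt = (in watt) 7.005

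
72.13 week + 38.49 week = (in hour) 1.858e+04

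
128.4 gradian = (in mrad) 2017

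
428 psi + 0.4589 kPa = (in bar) 29.51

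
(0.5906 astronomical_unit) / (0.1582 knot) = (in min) 1.809e+10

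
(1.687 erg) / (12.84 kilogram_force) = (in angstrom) 13.4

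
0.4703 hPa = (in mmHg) 0.3528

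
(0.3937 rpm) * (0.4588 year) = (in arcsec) 1.23e+11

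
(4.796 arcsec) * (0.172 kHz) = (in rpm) 0.03819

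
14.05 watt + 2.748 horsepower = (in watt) 2063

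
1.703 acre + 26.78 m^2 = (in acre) 1.71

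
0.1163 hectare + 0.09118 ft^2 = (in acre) 0.2874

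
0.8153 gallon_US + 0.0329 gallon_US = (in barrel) 0.0202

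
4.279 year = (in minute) 2.249e+06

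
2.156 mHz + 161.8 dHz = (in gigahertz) 1.618e-08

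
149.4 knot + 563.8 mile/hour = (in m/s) 328.9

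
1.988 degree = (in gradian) 2.209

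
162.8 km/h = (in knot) 87.9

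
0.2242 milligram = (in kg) 2.242e-07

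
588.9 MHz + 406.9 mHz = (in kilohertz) 5.889e+05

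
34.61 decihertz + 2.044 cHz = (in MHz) 3.481e-06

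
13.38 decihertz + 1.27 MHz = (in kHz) 1270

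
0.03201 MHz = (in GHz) 3.201e-05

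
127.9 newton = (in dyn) 1.279e+07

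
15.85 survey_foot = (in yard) 5.283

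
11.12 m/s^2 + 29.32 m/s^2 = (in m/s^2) 40.44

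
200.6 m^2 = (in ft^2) 2159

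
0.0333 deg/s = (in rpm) 0.00555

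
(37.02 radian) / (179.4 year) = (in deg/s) 3.749e-07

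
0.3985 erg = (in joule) 3.985e-08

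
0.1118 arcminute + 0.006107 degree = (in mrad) 0.1391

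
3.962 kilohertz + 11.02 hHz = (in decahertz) 506.4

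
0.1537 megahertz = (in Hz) 1.537e+05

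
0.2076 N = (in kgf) 0.02117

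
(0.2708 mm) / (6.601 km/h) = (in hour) 4.102e-08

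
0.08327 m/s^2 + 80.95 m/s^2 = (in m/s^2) 81.03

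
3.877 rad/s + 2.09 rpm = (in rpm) 39.11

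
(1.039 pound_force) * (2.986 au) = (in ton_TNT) 493.4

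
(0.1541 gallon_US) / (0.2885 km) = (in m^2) 2.022e-06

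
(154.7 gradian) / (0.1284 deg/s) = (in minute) 18.07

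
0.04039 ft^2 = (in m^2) 0.003752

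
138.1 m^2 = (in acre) 0.03413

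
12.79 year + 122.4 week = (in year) 15.14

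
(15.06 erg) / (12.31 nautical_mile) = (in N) 6.606e-11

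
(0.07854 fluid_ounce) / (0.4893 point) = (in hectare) 1.346e-06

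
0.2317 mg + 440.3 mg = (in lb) 0.0009712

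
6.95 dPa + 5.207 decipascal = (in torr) 0.009118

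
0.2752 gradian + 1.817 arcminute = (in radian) 0.004851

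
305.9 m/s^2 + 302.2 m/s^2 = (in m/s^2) 608.1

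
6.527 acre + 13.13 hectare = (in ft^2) 1.698e+06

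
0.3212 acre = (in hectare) 0.13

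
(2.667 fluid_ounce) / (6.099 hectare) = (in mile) 8.036e-13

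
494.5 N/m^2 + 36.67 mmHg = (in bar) 0.05383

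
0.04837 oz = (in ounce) 0.04837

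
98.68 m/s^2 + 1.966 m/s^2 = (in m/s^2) 100.6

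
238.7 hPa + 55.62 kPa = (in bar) 0.7949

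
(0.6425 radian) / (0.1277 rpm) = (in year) 1.524e-06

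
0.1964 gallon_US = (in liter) 0.7435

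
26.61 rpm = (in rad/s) 2.787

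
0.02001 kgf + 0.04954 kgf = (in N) 0.6821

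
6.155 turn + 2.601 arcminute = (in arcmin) 1.33e+05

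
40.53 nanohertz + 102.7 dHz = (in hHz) 0.1027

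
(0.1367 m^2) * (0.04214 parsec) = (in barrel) 1.118e+15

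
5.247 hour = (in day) 0.2186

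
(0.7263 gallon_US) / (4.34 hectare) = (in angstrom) 633.5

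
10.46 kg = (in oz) 369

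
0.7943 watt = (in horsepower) 0.001065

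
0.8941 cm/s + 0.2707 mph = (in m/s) 0.13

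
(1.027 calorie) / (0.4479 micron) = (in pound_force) 2.157e+06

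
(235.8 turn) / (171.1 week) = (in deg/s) 0.0008203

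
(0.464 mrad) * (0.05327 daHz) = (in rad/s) 0.0002472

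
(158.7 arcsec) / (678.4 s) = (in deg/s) 6.498e-05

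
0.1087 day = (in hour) 2.609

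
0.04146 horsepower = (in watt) 30.92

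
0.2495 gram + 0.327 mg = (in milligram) 249.8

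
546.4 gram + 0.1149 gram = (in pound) 1.205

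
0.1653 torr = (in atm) 0.0002175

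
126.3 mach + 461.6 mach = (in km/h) 7.206e+05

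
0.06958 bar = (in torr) 52.19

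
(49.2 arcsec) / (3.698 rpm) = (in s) 0.0006159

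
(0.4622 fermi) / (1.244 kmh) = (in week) 2.212e-21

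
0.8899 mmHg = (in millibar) 1.186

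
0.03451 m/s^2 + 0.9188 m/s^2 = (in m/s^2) 0.9533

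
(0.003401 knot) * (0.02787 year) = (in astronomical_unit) 1.028e-08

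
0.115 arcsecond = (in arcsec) 0.115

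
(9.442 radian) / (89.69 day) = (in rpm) 1.164e-05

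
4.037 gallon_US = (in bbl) 0.09612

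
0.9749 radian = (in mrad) 974.9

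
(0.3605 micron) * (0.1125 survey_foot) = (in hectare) 1.236e-12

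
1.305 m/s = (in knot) 2.537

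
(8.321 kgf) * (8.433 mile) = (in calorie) 2.647e+05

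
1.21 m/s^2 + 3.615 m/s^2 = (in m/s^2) 4.825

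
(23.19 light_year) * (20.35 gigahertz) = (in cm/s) 4.465e+29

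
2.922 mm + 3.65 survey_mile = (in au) 3.927e-08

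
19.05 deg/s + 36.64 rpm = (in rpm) 39.82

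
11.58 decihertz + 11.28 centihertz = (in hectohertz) 0.01271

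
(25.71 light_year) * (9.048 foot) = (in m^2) 6.708e+17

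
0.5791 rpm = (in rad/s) 0.06064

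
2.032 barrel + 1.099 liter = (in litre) 324.2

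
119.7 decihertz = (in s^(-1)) 11.97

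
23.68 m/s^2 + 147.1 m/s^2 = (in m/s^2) 170.8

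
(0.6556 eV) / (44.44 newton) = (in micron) 2.364e-15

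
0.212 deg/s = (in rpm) 0.03533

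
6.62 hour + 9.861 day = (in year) 0.02777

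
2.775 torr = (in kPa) 0.37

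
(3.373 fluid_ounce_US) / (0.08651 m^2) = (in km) 1.153e-06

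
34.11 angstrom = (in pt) 9.669e-06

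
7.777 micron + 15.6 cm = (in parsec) 5.056e-18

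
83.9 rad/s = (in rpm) 801.2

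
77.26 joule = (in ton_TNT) 1.847e-08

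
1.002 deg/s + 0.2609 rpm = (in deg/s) 2.567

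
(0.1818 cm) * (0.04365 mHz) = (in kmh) 2.857e-07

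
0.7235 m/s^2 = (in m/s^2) 0.7235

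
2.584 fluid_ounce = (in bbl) 0.0004807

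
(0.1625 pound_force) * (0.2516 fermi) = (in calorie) 4.347e-17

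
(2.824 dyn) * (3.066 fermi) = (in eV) 0.5404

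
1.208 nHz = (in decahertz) 1.208e-10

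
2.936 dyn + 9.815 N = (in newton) 9.815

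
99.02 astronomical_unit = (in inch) 5.832e+14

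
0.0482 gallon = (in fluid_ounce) 6.17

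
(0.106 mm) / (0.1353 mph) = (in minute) 2.921e-05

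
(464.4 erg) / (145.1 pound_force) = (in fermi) 7.195e+07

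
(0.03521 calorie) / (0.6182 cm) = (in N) 23.83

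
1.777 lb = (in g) 806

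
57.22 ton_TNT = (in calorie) 5.722e+10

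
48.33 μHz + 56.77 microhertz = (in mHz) 0.1051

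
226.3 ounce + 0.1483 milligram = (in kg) 6.415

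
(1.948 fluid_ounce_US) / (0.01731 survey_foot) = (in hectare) 1.092e-06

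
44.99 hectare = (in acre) 111.2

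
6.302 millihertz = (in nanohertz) 6.302e+06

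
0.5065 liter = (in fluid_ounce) 17.13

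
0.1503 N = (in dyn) 1.503e+04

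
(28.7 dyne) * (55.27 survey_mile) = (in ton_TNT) 6.101e-09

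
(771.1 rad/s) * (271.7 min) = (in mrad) 1.257e+10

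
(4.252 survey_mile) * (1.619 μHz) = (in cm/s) 1.108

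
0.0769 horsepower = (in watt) 57.34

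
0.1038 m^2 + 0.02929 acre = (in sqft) 1277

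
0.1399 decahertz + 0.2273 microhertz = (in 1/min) 83.94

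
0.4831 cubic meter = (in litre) 483.1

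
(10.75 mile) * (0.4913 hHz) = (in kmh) 3.06e+06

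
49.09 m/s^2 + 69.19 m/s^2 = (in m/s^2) 118.3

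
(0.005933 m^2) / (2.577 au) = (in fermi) 15.39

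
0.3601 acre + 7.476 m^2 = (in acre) 0.3619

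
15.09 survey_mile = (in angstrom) 2.429e+14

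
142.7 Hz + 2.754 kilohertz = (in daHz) 289.7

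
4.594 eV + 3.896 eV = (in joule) 1.36e-18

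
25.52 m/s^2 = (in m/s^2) 25.52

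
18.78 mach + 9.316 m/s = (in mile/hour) 1.433e+04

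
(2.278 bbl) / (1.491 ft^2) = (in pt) 7412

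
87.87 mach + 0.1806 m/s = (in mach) 87.87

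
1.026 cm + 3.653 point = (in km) 1.155e-05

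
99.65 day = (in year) 0.273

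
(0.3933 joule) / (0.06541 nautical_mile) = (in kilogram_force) 0.0003311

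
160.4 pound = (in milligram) 7.276e+07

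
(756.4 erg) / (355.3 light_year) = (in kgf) 2.295e-24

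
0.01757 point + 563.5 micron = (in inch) 0.02243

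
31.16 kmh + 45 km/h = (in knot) 41.12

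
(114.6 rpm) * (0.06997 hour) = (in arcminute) 1.039e+07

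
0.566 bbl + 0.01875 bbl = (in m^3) 0.09297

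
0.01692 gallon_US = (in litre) 0.06405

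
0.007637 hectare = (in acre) 0.01887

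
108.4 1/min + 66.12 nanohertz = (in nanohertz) 1.807e+09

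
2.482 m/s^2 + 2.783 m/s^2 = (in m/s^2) 5.265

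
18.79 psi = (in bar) 1.296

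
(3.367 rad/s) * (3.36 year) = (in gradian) 2.271e+10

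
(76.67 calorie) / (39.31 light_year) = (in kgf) 8.796e-17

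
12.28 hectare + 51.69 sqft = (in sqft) 1.322e+06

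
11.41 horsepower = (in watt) 8508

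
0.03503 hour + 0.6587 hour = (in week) 0.004129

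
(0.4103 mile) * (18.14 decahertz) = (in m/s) 1.198e+05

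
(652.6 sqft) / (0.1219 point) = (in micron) 1.41e+12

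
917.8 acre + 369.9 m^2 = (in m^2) 3.715e+06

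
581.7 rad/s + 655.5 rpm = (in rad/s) 650.3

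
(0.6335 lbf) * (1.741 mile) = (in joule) 7896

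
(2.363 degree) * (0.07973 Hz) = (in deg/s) 0.1884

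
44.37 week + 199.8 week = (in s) 1.477e+08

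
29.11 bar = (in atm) 28.73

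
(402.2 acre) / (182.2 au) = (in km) 5.972e-11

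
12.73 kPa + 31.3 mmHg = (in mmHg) 126.8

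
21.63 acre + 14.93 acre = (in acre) 36.56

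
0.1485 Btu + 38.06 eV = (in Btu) 0.1485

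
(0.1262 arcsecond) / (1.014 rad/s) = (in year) 1.913e-14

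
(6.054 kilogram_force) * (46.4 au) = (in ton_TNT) 9.85e+04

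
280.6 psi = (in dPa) 1.935e+07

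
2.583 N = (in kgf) 0.2634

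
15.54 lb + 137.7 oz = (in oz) 386.3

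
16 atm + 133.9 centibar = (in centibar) 1755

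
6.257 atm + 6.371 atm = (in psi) 185.6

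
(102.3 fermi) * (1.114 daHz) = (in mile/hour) 2.549e-12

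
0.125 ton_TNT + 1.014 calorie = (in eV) 3.264e+27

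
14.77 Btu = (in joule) 1.558e+04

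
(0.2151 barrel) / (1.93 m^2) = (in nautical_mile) 9.568e-06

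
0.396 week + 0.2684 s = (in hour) 66.53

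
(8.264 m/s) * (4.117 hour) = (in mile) 76.11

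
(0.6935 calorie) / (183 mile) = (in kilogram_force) 1.005e-06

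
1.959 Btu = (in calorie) 494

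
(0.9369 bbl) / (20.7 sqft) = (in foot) 0.2541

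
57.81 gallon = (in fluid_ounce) 7400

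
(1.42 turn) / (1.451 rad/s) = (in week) 1.017e-05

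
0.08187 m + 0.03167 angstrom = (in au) 5.473e-13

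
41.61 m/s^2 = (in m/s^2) 41.61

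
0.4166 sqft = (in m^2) 0.0387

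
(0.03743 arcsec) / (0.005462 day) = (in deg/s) 2.203e-08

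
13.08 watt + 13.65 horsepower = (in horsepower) 13.67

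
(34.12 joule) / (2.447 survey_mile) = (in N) 0.008664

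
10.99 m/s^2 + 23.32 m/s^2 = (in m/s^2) 34.31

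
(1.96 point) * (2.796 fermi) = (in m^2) 1.933e-18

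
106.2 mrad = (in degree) 6.085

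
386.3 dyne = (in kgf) 0.0003939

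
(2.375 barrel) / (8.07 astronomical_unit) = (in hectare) 3.128e-17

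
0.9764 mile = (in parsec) 5.092e-14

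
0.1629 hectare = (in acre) 0.4025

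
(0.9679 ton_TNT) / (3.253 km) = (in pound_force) 2.799e+05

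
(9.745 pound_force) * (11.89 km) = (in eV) 3.217e+24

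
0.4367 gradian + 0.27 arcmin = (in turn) 0.001104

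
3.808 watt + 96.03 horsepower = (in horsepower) 96.04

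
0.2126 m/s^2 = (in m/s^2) 0.2126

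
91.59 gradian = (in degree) 82.43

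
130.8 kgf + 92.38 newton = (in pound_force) 309.1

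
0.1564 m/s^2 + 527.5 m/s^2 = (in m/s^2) 527.7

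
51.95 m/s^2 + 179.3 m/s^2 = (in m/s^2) 231.2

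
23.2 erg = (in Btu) 2.199e-09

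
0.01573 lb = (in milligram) 7135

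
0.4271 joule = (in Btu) 0.0004048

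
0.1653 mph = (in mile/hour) 0.1653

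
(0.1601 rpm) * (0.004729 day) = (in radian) 6.85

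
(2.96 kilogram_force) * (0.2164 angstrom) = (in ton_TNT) 1.501e-19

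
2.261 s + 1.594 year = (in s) 5.027e+07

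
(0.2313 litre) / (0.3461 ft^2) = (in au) 4.809e-14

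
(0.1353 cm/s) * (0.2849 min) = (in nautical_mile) 1.249e-05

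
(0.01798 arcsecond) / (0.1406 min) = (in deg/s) 5.92e-07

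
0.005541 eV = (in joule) 8.878e-22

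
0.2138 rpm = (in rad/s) 0.02239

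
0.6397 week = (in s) 3.869e+05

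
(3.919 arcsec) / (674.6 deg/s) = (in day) 1.868e-11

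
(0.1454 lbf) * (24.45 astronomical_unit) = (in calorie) 5.654e+11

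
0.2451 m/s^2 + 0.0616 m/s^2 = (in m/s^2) 0.3067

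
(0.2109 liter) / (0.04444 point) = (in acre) 0.003324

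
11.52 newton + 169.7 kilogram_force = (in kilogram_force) 170.9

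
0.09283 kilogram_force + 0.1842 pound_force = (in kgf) 0.1764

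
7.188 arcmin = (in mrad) 2.091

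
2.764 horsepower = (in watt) 2061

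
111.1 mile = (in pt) 5.068e+08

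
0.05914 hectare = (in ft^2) 6366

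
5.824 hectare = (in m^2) 5.824e+04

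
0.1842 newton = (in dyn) 1.842e+04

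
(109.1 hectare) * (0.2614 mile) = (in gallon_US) 1.212e+11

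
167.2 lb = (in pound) 167.2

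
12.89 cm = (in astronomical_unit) 8.616e-13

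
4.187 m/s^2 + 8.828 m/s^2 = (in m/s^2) 13.02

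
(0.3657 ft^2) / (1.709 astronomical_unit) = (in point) 3.767e-10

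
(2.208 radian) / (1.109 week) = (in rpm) 3.144e-05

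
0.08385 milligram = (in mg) 0.08385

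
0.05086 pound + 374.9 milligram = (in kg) 0.02344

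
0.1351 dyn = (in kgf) 1.378e-07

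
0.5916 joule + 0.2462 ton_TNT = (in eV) 6.429e+27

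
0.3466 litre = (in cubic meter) 0.0003466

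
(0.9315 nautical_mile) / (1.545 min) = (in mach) 0.05465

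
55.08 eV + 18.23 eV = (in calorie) 2.807e-18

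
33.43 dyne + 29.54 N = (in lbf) 6.641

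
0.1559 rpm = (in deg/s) 0.9354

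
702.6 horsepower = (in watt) 5.239e+05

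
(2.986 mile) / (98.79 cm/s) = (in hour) 1.351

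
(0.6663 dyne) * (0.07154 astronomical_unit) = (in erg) 7.131e+11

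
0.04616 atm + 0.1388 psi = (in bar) 0.05634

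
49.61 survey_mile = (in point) 2.263e+08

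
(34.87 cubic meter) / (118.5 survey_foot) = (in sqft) 10.39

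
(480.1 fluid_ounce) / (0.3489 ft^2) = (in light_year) 4.63e-17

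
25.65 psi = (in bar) 1.769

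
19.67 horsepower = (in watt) 1.467e+04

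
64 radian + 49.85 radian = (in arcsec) 2.348e+07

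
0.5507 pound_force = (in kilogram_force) 0.2498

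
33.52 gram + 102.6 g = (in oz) 4.801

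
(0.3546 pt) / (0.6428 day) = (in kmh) 8.109e-09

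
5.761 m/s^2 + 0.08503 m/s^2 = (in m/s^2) 5.846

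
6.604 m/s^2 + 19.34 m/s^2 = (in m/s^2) 25.94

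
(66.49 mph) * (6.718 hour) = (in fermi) 7.189e+20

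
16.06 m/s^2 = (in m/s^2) 16.06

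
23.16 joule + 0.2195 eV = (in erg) 2.316e+08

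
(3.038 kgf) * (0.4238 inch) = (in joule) 0.3207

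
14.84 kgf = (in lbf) 32.72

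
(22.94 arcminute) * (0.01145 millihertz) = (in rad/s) 7.641e-08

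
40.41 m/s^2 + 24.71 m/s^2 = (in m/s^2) 65.12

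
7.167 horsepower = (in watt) 5344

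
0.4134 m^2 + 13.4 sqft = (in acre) 0.0004098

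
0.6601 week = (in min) 6654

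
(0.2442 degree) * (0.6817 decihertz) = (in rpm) 0.002775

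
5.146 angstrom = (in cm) 5.146e-08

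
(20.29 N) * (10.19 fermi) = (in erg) 2.068e-06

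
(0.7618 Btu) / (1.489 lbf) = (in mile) 0.0754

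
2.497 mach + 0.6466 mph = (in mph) 1903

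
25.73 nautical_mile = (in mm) 4.765e+07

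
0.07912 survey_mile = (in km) 0.1273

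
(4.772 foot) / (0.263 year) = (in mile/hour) 3.923e-07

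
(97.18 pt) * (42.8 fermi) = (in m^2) 1.467e-15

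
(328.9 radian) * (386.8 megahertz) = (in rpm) 1.215e+12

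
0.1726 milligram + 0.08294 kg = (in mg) 8.294e+04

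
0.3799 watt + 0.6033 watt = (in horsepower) 0.001318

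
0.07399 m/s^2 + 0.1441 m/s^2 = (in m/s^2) 0.2181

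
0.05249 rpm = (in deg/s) 0.3149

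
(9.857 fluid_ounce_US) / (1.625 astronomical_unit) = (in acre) 2.963e-19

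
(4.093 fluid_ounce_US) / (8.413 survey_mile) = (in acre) 2.209e-12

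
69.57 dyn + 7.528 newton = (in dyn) 7.529e+05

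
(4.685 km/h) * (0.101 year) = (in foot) 1.36e+07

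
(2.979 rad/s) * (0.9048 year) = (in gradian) 5.411e+09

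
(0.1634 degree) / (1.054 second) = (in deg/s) 0.155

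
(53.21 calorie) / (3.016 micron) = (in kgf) 7.527e+06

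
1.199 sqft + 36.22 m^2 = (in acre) 0.008978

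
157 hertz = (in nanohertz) 1.57e+11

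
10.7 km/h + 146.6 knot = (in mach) 0.2302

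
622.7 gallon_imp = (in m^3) 2.831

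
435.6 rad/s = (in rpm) 4160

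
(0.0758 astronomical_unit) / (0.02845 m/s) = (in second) 3.986e+11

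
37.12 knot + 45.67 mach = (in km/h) 5.605e+04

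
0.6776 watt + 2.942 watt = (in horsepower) 0.004854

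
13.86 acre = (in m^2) 5.609e+04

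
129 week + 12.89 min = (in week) 129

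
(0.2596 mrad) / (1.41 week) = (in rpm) 2.907e-09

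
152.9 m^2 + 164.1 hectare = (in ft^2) 1.767e+07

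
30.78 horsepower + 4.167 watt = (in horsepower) 30.79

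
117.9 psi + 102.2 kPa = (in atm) 9.031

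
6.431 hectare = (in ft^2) 6.922e+05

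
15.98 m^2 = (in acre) 0.003949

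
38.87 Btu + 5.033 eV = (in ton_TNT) 9.802e-06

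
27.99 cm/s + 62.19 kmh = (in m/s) 17.55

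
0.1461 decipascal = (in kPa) 1.461e-05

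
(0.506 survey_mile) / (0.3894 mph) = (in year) 0.0001483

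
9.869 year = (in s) 3.112e+08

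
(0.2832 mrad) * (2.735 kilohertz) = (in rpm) 7.396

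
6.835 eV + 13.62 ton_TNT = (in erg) 5.699e+17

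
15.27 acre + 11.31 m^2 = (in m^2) 6.181e+04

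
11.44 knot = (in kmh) 21.19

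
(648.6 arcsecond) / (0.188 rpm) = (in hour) 4.437e-05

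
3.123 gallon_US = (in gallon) 3.123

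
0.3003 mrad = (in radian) 0.0003003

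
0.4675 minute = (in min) 0.4675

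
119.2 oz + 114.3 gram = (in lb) 7.702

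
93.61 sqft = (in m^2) 8.697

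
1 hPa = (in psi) 0.0145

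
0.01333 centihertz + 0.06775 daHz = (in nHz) 6.776e+08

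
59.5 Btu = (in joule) 6.278e+04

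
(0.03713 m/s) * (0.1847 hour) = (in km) 0.02469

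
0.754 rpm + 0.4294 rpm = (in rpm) 1.183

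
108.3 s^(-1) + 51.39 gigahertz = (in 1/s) 5.139e+10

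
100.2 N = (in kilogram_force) 10.22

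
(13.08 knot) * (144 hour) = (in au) 2.332e-05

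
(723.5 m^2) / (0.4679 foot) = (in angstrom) 5.073e+13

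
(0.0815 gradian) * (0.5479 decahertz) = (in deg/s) 0.4019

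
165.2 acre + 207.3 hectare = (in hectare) 274.2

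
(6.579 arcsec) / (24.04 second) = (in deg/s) 7.602e-05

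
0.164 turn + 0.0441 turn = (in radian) 1.308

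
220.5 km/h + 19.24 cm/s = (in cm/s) 6144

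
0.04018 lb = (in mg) 1.823e+04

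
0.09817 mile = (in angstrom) 1.58e+12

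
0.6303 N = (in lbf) 0.1417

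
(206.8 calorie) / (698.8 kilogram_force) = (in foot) 0.4142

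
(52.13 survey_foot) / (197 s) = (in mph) 0.1804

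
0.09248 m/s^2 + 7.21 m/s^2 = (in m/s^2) 7.302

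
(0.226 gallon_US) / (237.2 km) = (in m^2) 3.607e-09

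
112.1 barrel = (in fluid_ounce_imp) 6.273e+05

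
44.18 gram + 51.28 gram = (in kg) 0.09546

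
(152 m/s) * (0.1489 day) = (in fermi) 1.955e+21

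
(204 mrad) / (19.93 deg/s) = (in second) 0.5865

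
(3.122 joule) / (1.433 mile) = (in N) 0.001354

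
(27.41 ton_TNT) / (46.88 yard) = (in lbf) 6.014e+08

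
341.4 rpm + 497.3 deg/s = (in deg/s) 2546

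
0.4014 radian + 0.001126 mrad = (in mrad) 401.4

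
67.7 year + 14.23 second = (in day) 2.471e+04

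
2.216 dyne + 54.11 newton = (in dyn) 5.411e+06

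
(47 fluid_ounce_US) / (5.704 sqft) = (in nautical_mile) 1.416e-06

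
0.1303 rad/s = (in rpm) 1.244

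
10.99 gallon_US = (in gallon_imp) 9.151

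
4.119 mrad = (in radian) 0.004119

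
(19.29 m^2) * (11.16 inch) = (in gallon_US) 1444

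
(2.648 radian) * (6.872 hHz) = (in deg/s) 1.043e+05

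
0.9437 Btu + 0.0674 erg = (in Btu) 0.9437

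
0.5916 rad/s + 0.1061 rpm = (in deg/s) 34.53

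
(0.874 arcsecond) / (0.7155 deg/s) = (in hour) 9.425e-08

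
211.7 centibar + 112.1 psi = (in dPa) 9.846e+06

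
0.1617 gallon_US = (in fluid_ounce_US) 20.7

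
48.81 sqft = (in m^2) 4.535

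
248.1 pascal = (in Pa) 248.1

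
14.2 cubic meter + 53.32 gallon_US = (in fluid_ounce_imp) 5.069e+05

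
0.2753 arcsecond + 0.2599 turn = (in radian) 1.633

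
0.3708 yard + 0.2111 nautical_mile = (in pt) 1.109e+06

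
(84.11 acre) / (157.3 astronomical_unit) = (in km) 1.446e-11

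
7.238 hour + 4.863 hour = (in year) 0.001381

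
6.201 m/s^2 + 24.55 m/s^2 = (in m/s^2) 30.75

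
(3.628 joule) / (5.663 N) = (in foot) 2.102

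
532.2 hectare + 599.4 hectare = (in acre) 2796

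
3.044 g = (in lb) 0.006711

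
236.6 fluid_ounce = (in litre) 6.997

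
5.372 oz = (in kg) 0.1523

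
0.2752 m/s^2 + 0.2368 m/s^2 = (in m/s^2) 0.512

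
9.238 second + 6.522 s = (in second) 15.76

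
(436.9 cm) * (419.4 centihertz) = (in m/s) 18.32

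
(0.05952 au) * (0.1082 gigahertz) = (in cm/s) 9.634e+19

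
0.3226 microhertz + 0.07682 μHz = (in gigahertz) 3.994e-16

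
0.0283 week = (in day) 0.1981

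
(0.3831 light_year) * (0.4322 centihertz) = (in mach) 4.6e+10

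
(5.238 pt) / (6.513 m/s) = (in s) 0.0002837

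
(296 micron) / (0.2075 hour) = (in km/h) 1.427e-06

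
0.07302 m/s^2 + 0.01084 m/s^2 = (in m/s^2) 0.08386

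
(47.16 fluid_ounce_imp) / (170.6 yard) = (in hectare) 8.59e-10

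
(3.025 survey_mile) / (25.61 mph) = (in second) 425.2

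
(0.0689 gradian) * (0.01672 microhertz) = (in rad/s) 1.81e-11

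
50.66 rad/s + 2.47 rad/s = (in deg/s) 3044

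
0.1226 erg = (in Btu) 1.162e-11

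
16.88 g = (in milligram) 1.688e+04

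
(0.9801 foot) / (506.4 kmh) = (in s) 0.002124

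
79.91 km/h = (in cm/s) 2220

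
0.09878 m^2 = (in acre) 2.441e-05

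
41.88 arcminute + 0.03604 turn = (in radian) 0.2386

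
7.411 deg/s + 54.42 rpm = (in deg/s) 333.9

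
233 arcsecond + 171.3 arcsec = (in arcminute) 6.738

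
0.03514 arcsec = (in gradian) 1.085e-05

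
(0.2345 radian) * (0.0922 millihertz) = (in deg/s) 0.001239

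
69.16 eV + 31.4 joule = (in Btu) 0.02976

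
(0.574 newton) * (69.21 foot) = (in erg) 1.211e+08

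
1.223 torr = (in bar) 0.001631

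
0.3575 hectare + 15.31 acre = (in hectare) 6.553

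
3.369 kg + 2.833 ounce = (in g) 3449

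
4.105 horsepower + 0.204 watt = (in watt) 3061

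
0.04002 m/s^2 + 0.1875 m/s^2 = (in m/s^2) 0.2275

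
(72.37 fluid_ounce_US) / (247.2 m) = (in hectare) 8.658e-10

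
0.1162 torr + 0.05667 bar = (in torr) 42.62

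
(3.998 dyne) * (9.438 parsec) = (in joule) 1.164e+13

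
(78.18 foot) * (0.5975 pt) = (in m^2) 0.005023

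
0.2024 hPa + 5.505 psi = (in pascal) 3.798e+04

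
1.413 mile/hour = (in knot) 1.228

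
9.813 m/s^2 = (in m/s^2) 9.813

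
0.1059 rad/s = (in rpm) 1.011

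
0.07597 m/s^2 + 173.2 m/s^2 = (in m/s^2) 173.3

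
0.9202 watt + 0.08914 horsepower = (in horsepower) 0.09037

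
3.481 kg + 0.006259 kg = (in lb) 7.688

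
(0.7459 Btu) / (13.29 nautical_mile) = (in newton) 0.03197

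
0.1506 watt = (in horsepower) 0.000202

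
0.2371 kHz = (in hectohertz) 2.371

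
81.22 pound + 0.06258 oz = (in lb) 81.22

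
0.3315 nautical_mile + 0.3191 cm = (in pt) 1.74e+06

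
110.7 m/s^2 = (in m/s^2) 110.7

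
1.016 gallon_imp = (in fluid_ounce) 156.2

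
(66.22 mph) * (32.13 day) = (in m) 8.218e+07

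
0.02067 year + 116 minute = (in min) 1.098e+04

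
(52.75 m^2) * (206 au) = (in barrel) 1.022e+16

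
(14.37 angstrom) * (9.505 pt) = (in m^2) 4.818e-12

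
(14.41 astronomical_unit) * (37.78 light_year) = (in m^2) 7.705e+29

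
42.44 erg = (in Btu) 4.023e-09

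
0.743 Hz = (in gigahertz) 7.43e-10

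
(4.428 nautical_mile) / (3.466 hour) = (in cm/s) 65.72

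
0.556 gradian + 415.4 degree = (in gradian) 462.1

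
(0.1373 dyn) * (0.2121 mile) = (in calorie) 0.000112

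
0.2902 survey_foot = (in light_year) 9.35e-18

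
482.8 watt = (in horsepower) 0.6474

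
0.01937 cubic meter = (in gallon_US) 5.117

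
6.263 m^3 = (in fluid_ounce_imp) 2.204e+05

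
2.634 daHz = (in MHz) 2.634e-05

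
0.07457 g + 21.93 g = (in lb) 0.04851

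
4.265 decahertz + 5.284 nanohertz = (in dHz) 426.5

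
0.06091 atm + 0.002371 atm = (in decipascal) 6.412e+04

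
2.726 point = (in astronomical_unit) 6.428e-15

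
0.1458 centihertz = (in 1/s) 0.001458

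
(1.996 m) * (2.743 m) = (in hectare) 0.0005475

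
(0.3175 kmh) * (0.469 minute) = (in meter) 2.482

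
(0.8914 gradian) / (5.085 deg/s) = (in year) 5.003e-09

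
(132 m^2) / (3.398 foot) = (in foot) 418.1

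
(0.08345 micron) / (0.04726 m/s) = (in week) 2.92e-12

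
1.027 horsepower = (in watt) 765.8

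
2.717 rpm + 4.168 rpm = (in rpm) 6.885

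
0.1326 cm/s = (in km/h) 0.004774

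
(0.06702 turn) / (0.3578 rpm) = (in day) 0.0001301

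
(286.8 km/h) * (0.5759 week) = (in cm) 2.775e+09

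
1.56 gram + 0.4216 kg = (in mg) 4.232e+05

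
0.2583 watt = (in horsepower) 0.0003464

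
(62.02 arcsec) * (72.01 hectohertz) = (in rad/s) 2.165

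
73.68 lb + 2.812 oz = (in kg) 33.5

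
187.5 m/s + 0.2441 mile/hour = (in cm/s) 1.876e+04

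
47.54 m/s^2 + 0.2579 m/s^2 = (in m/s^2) 47.8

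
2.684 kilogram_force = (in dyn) 2.632e+06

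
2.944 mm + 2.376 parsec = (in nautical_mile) 3.959e+13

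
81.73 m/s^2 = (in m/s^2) 81.73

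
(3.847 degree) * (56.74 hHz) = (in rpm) 3638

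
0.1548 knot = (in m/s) 0.07964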